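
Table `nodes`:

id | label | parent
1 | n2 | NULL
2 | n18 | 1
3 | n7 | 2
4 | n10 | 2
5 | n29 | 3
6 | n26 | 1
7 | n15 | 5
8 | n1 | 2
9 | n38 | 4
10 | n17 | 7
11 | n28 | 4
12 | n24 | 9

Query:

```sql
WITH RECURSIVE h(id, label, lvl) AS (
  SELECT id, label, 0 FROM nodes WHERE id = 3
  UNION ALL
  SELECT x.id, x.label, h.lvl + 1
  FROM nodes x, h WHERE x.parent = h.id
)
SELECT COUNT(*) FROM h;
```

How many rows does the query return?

Base: id=3 (n7) at lvl 0.
Iteration 1: rows with parent in {3} -> n29 (id 5, lvl 1).
Iteration 2: rows with parent in {5} -> n15 (id 7, lvl 2).
Iteration 3: rows with parent in {7} -> n17 (id 10, lvl 3).
Iteration 4: no rows with parent in {10}; recursion stops.
Total rows emitted: 4.

4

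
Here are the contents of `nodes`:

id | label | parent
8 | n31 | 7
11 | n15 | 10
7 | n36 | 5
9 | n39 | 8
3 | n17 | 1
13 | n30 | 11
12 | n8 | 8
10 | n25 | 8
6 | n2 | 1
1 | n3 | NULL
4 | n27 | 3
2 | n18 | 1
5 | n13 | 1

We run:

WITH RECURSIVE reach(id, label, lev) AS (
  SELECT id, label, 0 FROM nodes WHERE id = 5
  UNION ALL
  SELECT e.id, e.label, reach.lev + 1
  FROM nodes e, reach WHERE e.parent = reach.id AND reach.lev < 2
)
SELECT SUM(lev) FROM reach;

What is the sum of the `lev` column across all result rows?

Base: id=5 (n13) at lev 0.
Iteration 1: rows with parent in {5} -> n36 (id 7, lev 1).
Iteration 2: rows with parent in {7} -> n31 (id 8, lev 2).
Iteration 3: lev < 2 fails for all current rows; recursion stops.
SUM(lev) = 0 + 1 + 2 = 3.

3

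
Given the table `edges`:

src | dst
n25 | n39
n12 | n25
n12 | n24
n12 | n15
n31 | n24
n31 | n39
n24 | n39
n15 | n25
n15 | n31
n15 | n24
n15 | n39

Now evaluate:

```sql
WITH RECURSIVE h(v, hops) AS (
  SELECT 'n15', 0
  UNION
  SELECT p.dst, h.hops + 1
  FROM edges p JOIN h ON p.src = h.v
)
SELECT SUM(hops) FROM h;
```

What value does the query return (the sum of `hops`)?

11

Base: (n15, hops=0).
Iteration 1: edges from {n15} -> (n24, hops=1), (n25, hops=1), (n31, hops=1), (n39, hops=1).
Iteration 2: edges from {n24,n25,n31,n39} -> (n24, hops=2), (n39, hops=2). [UNION drops 2 duplicate row(s)]
Iteration 3: edges from {n24,n39} -> (n39, hops=3).
Iteration 4: no outgoing edges from {n39}; recursion stops.
SUM(hops) = 0 + 1 + 1 + 1 + 1 + 2 + 2 + 3 = 11.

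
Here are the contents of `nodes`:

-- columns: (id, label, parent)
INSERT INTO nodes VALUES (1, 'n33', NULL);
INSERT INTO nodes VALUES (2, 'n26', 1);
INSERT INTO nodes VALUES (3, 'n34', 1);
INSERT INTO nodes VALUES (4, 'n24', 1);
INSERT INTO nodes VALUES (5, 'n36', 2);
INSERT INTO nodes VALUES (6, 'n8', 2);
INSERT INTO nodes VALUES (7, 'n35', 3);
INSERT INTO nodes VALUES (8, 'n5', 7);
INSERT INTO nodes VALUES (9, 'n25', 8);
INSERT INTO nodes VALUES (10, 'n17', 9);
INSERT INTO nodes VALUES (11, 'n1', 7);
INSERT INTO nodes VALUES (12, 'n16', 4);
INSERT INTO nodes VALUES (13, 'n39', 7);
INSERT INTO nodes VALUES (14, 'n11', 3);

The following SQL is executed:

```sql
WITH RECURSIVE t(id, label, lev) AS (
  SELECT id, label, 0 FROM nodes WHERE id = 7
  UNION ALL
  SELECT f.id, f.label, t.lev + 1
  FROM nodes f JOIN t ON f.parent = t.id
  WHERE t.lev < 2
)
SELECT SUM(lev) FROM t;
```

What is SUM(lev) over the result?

Base: id=7 (n35) at lev 0.
Iteration 1: rows with parent in {7} -> n5 (id 8, lev 1), n1 (id 11, lev 1), n39 (id 13, lev 1).
Iteration 2: rows with parent in {8,11,13} -> n25 (id 9, lev 2).
Iteration 3: lev < 2 fails for all current rows; recursion stops.
SUM(lev) = 0 + 1 + 1 + 1 + 2 = 5.

5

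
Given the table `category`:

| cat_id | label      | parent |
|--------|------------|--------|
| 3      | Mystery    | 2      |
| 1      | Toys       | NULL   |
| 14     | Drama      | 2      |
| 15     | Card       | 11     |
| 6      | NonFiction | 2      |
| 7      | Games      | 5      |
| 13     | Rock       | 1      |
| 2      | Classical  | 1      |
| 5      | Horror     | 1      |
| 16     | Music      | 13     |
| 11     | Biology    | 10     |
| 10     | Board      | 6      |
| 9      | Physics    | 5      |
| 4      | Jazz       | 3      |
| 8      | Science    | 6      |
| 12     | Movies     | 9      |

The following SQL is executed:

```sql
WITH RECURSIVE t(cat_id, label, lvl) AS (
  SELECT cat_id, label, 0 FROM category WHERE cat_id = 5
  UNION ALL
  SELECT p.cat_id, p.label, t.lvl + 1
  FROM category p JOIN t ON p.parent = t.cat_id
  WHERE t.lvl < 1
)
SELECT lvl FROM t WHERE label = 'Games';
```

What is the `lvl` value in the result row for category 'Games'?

Base: cat_id=5 (Horror) at lvl 0.
Iteration 1: rows with parent in {5} -> Games (id 7, lvl 1), Physics (id 9, lvl 1).
Iteration 2: lvl < 1 fails for all current rows; recursion stops.

1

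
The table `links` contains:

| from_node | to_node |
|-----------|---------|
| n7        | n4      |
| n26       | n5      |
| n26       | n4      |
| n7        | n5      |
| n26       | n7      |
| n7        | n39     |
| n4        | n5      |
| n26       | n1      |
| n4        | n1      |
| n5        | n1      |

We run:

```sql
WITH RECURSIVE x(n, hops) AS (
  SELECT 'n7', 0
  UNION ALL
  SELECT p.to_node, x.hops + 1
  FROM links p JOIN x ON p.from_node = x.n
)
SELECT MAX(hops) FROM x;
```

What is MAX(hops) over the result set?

Base: (n7, hops=0).
Iteration 1: edges from {n7} -> (n39, hops=1), (n4, hops=1), (n5, hops=1).
Iteration 2: edges from {n39,n4,n5} -> (n1, hops=2) x2, (n5, hops=2). [UNION ALL keeps all 3 new rows, including repeats]
Iteration 3: edges from {n1,n5} -> (n1, hops=3).
Iteration 4: no outgoing edges from {n1}; recursion stops.
hops values: 0, 1, 1, 1, 2, 2, 2, 3; the maximum is 3.

3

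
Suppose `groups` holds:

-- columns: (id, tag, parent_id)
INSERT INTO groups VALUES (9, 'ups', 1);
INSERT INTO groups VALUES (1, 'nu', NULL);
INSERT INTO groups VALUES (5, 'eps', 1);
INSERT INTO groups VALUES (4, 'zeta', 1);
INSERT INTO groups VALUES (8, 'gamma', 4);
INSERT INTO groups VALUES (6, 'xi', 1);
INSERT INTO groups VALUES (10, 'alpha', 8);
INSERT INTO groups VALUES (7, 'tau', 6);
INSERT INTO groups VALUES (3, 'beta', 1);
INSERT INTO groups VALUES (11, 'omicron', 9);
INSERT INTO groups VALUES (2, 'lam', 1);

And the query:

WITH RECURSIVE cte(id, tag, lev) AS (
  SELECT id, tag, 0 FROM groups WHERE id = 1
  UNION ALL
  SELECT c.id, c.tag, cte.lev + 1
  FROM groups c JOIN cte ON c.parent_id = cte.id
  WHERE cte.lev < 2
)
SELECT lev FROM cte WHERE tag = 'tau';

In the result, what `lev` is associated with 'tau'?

Base: id=1 (nu) at lev 0.
Iteration 1: rows with parent_id in {1} -> lam (id 2, lev 1), beta (id 3, lev 1), zeta (id 4, lev 1), eps (id 5, lev 1), xi (id 6, lev 1), ups (id 9, lev 1).
Iteration 2: rows with parent_id in {2,3,4,5,6,9} -> tau (id 7, lev 2), gamma (id 8, lev 2), omicron (id 11, lev 2).
Iteration 3: lev < 2 fails for all current rows; recursion stops.

2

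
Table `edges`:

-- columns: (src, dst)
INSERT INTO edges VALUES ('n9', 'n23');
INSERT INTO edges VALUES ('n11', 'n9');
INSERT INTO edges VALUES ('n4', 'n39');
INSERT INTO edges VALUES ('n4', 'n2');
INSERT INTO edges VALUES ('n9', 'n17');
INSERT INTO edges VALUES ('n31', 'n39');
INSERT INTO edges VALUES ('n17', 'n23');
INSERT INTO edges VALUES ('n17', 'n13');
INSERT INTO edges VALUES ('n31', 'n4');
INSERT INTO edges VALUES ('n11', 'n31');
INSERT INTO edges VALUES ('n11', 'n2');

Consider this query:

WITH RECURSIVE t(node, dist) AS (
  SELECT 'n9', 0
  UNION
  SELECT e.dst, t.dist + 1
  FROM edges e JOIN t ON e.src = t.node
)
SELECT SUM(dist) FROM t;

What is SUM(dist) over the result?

Base: (n9, dist=0).
Iteration 1: edges from {n9} -> (n17, dist=1), (n23, dist=1).
Iteration 2: edges from {n17,n23} -> (n13, dist=2), (n23, dist=2).
Iteration 3: no outgoing edges from {n13,n23}; recursion stops.
SUM(dist) = 0 + 1 + 1 + 2 + 2 = 6.

6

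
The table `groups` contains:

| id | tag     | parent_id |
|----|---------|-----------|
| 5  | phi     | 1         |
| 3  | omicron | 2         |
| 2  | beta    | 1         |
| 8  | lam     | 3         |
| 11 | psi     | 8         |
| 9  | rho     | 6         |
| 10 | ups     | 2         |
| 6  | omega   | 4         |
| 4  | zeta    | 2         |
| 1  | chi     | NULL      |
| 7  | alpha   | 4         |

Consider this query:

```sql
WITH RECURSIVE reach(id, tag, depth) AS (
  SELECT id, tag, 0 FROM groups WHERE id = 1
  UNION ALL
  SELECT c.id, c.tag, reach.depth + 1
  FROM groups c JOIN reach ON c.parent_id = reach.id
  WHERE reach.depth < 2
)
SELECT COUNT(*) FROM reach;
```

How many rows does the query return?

Base: id=1 (chi) at depth 0.
Iteration 1: rows with parent_id in {1} -> beta (id 2, depth 1), phi (id 5, depth 1).
Iteration 2: rows with parent_id in {2,5} -> omicron (id 3, depth 2), zeta (id 4, depth 2), ups (id 10, depth 2).
Iteration 3: depth < 2 fails for all current rows; recursion stops.
Total rows emitted: 6.

6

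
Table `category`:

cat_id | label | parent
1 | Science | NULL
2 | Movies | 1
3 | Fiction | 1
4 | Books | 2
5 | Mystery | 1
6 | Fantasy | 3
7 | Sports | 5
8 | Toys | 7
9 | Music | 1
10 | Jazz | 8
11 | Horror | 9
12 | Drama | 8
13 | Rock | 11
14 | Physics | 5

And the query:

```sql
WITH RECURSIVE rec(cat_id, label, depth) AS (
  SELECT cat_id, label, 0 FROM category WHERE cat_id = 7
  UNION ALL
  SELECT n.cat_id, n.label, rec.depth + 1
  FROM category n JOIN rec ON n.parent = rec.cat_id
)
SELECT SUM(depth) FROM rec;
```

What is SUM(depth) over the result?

5

Base: cat_id=7 (Sports) at depth 0.
Iteration 1: rows with parent in {7} -> Toys (id 8, depth 1).
Iteration 2: rows with parent in {8} -> Jazz (id 10, depth 2), Drama (id 12, depth 2).
Iteration 3: no rows with parent in {10,12}; recursion stops.
SUM(depth) = 0 + 1 + 2 + 2 = 5.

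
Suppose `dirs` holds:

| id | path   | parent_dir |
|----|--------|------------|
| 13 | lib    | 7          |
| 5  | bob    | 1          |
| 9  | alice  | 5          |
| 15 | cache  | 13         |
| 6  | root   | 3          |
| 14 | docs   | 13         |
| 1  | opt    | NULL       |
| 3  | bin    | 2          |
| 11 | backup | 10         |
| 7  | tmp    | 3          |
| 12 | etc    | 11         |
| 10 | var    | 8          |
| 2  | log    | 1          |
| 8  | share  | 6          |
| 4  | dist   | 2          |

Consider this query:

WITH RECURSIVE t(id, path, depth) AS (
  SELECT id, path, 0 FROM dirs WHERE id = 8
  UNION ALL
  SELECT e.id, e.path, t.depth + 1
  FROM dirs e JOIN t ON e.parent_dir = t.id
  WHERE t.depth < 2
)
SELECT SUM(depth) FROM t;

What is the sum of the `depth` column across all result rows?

Base: id=8 (share) at depth 0.
Iteration 1: rows with parent_dir in {8} -> var (id 10, depth 1).
Iteration 2: rows with parent_dir in {10} -> backup (id 11, depth 2).
Iteration 3: depth < 2 fails for all current rows; recursion stops.
SUM(depth) = 0 + 1 + 2 = 3.

3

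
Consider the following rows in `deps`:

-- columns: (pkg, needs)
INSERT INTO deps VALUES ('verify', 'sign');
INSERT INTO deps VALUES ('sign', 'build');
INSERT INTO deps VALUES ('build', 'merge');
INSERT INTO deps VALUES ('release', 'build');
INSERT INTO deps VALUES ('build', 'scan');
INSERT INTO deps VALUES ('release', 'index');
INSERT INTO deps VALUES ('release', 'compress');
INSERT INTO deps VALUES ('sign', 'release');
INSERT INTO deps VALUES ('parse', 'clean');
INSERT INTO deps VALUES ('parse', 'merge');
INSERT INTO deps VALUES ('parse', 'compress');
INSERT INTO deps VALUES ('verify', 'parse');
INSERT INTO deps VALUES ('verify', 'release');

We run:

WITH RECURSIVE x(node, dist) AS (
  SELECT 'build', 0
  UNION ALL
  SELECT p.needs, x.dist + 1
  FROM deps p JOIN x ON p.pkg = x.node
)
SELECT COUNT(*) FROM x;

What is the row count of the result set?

3

Base: (build, dist=0).
Iteration 1: edges from {build} -> (merge, dist=1), (scan, dist=1).
Iteration 2: no outgoing edges from {merge,scan}; recursion stops.
Total rows emitted: 3.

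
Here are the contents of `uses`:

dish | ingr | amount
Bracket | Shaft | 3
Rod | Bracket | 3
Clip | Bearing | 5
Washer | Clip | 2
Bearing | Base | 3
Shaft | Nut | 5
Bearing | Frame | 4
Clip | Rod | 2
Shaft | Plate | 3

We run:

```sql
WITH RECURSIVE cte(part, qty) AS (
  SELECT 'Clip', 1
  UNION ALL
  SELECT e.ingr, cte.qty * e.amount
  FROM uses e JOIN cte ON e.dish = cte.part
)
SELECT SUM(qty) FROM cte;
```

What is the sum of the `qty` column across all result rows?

211

Base: (Clip, qty=1).
Iteration 1: components of {Clip} -> Bearing = 1*5 = 5, Rod = 1*2 = 2.
Iteration 2: components of {Bearing,Rod} -> Base = 5*3 = 15, Bracket = 2*3 = 6, Frame = 5*4 = 20.
Iteration 3: components of {Base,Bracket,Frame} -> Shaft = 6*3 = 18.
Iteration 4: components of {Shaft} -> Nut = 18*5 = 90, Plate = 18*3 = 54.
Iteration 5: no further components; recursion stops.
SUM(qty) = 1 + 2 + 5 + 6 + 20 + 15 + 18 + 90 + 54 = 211.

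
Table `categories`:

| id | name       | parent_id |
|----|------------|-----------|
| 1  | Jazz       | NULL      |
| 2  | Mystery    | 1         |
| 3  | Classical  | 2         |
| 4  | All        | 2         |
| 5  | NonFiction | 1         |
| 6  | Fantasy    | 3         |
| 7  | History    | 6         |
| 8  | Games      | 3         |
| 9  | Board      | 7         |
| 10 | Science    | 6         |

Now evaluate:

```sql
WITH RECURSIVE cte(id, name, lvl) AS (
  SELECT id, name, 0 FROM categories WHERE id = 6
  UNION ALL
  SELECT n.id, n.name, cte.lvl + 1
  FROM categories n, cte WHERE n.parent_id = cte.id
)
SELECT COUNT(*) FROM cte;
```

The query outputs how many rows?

4

Base: id=6 (Fantasy) at lvl 0.
Iteration 1: rows with parent_id in {6} -> History (id 7, lvl 1), Science (id 10, lvl 1).
Iteration 2: rows with parent_id in {7,10} -> Board (id 9, lvl 2).
Iteration 3: no rows with parent_id in {9}; recursion stops.
Total rows emitted: 4.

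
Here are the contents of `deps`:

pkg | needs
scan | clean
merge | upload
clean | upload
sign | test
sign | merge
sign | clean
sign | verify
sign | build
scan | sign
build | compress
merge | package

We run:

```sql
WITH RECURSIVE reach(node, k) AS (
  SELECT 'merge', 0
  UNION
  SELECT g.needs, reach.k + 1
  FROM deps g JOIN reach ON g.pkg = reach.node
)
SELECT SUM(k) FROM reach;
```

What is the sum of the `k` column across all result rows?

Base: (merge, k=0).
Iteration 1: edges from {merge} -> (package, k=1), (upload, k=1).
Iteration 2: no outgoing edges from {package,upload}; recursion stops.
SUM(k) = 0 + 1 + 1 = 2.

2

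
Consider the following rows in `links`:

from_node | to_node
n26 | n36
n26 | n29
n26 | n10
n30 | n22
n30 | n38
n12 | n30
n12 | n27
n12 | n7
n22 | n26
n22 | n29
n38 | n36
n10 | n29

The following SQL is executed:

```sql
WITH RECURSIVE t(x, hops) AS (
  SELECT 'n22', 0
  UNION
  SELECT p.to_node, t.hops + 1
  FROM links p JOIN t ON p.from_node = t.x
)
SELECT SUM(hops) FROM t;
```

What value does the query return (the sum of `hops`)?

Base: (n22, hops=0).
Iteration 1: edges from {n22} -> (n26, hops=1), (n29, hops=1).
Iteration 2: edges from {n26,n29} -> (n10, hops=2), (n29, hops=2), (n36, hops=2).
Iteration 3: edges from {n10,n29,n36} -> (n29, hops=3).
Iteration 4: no outgoing edges from {n29}; recursion stops.
SUM(hops) = 0 + 1 + 1 + 2 + 2 + 2 + 3 = 11.

11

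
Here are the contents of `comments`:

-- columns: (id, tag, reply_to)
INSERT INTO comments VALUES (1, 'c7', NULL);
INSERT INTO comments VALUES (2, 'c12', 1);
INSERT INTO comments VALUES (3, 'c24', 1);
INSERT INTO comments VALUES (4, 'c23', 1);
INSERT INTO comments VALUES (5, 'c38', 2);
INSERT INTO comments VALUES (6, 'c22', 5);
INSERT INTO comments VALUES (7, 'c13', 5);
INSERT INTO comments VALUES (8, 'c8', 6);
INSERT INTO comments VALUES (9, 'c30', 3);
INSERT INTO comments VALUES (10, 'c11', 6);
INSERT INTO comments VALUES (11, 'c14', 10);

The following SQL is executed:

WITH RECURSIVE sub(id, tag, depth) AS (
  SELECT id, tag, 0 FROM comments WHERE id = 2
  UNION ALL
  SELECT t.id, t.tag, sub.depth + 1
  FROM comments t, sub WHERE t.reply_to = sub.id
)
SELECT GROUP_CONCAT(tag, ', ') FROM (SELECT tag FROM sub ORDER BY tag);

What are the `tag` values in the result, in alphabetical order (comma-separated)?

c11, c12, c13, c14, c22, c38, c8

Base: id=2 (c12) at depth 0.
Iteration 1: rows with reply_to in {2} -> c38 (id 5, depth 1).
Iteration 2: rows with reply_to in {5} -> c22 (id 6, depth 2), c13 (id 7, depth 2).
Iteration 3: rows with reply_to in {6,7} -> c8 (id 8, depth 3), c11 (id 10, depth 3).
Iteration 4: rows with reply_to in {8,10} -> c14 (id 11, depth 4).
Iteration 5: no rows with reply_to in {11}; recursion stops.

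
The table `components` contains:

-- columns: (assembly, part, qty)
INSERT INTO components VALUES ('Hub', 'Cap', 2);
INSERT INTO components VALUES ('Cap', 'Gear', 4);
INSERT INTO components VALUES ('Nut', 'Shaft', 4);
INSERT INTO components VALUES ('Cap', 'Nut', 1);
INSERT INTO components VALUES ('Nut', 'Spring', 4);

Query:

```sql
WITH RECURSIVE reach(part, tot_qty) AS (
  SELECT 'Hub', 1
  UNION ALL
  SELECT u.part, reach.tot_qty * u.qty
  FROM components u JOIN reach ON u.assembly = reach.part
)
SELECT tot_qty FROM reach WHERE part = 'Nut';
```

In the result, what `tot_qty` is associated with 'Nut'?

Base: (Hub, tot_qty=1).
Iteration 1: components of {Hub} -> Cap = 1*2 = 2.
Iteration 2: components of {Cap} -> Gear = 2*4 = 8, Nut = 2*1 = 2.
Iteration 3: components of {Gear,Nut} -> Shaft = 2*4 = 8, Spring = 2*4 = 8.
Iteration 4: no further components; recursion stops.

2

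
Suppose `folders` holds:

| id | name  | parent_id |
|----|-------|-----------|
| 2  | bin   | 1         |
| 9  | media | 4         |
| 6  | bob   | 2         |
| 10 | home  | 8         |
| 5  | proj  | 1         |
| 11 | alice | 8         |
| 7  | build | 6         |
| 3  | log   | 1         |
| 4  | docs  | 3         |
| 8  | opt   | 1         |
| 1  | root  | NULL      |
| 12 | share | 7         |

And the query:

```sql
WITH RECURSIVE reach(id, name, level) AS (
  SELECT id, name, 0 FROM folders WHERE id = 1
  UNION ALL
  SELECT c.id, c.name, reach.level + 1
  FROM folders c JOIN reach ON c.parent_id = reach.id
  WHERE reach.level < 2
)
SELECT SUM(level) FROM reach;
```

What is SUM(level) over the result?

Base: id=1 (root) at level 0.
Iteration 1: rows with parent_id in {1} -> bin (id 2, level 1), log (id 3, level 1), proj (id 5, level 1), opt (id 8, level 1).
Iteration 2: rows with parent_id in {2,3,5,8} -> docs (id 4, level 2), bob (id 6, level 2), home (id 10, level 2), alice (id 11, level 2).
Iteration 3: level < 2 fails for all current rows; recursion stops.
SUM(level) = 0 + 1 + 1 + 1 + 1 + 2 + 2 + 2 + 2 = 12.

12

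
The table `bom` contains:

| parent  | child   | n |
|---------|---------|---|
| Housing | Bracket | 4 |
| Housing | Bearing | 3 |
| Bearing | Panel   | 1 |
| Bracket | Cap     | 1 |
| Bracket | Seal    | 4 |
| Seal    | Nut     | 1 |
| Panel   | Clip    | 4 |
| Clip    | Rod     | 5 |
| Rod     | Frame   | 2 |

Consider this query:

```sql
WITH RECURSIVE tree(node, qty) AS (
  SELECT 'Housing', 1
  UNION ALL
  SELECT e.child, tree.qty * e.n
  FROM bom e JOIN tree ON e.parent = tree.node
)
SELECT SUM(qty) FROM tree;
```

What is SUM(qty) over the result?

239

Base: (Housing, qty=1).
Iteration 1: components of {Housing} -> Bearing = 1*3 = 3, Bracket = 1*4 = 4.
Iteration 2: components of {Bearing,Bracket} -> Cap = 4*1 = 4, Panel = 3*1 = 3, Seal = 4*4 = 16.
Iteration 3: components of {Cap,Panel,Seal} -> Clip = 3*4 = 12, Nut = 16*1 = 16.
Iteration 4: components of {Clip,Nut} -> Rod = 12*5 = 60.
Iteration 5: components of {Rod} -> Frame = 60*2 = 120.
Iteration 6: no further components; recursion stops.
SUM(qty) = 1 + 4 + 3 + 4 + 16 + 3 + 16 + 12 + 60 + 120 = 239.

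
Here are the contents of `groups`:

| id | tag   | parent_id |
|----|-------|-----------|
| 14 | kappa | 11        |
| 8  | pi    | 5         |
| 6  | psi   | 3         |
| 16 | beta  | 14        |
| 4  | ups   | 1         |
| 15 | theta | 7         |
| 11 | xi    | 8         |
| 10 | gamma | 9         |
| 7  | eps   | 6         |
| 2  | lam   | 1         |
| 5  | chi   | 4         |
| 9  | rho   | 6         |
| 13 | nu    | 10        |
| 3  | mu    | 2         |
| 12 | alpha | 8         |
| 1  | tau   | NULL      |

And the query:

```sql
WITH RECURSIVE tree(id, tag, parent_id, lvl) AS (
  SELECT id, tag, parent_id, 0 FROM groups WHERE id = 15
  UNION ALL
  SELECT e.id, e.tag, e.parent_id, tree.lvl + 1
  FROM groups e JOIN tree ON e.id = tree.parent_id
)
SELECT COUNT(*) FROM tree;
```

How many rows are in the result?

Base: id=15 (theta), parent_id=7, lvl 0.
Iteration 1: join on id=7 -> eps (id 7, parent_id=6, lvl 1).
Iteration 2: join on id=6 -> psi (id 6, parent_id=3, lvl 2).
Iteration 3: join on id=3 -> mu (id 3, parent_id=2, lvl 3).
Iteration 4: join on id=2 -> lam (id 2, parent_id=1, lvl 4).
Iteration 5: join on id=1 -> tau (id 1, parent_id=NULL, lvl 5).
Iteration 6: parent_id is NULL; no match; recursion stops.
Total rows emitted: 6.

6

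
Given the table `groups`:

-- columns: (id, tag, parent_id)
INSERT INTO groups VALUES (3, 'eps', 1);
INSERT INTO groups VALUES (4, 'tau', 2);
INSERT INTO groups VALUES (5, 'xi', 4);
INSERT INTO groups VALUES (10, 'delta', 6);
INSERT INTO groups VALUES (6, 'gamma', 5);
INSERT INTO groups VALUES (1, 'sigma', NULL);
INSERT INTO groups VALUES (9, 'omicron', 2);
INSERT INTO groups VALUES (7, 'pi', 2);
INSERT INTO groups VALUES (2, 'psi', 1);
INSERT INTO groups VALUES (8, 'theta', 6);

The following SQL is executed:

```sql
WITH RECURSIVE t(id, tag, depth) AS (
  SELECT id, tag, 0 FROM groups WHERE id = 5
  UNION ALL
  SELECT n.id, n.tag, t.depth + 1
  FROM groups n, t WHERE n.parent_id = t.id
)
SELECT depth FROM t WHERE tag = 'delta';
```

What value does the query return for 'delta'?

2

Base: id=5 (xi) at depth 0.
Iteration 1: rows with parent_id in {5} -> gamma (id 6, depth 1).
Iteration 2: rows with parent_id in {6} -> theta (id 8, depth 2), delta (id 10, depth 2).
Iteration 3: no rows with parent_id in {8,10}; recursion stops.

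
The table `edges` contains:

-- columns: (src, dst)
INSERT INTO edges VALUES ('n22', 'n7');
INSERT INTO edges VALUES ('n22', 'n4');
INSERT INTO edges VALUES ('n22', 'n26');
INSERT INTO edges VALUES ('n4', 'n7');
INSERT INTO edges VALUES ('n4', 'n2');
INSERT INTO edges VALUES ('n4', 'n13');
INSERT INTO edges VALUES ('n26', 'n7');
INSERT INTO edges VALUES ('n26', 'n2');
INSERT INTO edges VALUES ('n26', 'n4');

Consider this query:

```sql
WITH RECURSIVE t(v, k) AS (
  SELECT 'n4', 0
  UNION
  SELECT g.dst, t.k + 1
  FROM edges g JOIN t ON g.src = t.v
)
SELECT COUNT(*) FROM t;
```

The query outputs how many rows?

Base: (n4, k=0).
Iteration 1: edges from {n4} -> (n13, k=1), (n2, k=1), (n7, k=1).
Iteration 2: no outgoing edges from {n13,n2,n7}; recursion stops.
Total rows emitted: 4.

4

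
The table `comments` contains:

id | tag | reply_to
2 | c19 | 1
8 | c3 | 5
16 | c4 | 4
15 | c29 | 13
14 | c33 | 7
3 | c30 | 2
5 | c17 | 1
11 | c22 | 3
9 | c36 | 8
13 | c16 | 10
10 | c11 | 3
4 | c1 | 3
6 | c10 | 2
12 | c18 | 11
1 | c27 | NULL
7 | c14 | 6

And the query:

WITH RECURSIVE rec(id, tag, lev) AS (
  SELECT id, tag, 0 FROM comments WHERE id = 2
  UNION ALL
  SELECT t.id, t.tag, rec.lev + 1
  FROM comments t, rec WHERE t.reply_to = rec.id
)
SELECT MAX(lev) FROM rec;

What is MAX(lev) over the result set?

4

Base: id=2 (c19) at lev 0.
Iteration 1: rows with reply_to in {2} -> c30 (id 3, lev 1), c10 (id 6, lev 1).
Iteration 2: rows with reply_to in {3,6} -> c1 (id 4, lev 2), c14 (id 7, lev 2), c11 (id 10, lev 2), c22 (id 11, lev 2).
Iteration 3: rows with reply_to in {4,7,10,11} -> c18 (id 12, lev 3), c16 (id 13, lev 3), c33 (id 14, lev 3), c4 (id 16, lev 3).
Iteration 4: rows with reply_to in {12,13,14,16} -> c29 (id 15, lev 4).
Iteration 5: no rows with reply_to in {15}; recursion stops.
lev values: 0, 1, 1, 2, 2, 2, 2, 3, 3, 3, 3, 4; the maximum is 4.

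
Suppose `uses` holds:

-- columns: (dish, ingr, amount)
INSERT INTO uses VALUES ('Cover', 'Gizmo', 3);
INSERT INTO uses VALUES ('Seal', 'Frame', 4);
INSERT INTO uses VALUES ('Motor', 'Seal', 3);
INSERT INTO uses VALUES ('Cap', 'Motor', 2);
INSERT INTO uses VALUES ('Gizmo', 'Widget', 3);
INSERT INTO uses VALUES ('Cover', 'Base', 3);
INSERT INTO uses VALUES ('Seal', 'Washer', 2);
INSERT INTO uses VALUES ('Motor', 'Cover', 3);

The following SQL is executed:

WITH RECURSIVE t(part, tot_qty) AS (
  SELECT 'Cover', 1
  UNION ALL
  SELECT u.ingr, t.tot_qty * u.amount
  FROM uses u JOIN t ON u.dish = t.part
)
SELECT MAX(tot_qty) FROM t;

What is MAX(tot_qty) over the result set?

Base: (Cover, tot_qty=1).
Iteration 1: components of {Cover} -> Base = 1*3 = 3, Gizmo = 1*3 = 3.
Iteration 2: components of {Base,Gizmo} -> Widget = 3*3 = 9.
Iteration 3: no further components; recursion stops.
tot_qty values: 1, 3, 3, 9; the maximum is 9.

9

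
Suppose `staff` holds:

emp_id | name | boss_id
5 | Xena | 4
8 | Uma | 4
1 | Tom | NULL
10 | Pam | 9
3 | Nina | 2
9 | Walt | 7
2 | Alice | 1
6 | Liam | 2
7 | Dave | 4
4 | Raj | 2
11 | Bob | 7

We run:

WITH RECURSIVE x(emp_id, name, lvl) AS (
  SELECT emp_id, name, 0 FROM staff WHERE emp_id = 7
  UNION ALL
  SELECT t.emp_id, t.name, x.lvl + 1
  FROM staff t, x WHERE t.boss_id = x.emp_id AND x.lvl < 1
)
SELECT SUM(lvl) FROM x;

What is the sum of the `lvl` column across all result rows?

Base: emp_id=7 (Dave) at lvl 0.
Iteration 1: rows with boss_id in {7} -> Walt (id 9, lvl 1), Bob (id 11, lvl 1).
Iteration 2: lvl < 1 fails for all current rows; recursion stops.
SUM(lvl) = 0 + 1 + 1 = 2.

2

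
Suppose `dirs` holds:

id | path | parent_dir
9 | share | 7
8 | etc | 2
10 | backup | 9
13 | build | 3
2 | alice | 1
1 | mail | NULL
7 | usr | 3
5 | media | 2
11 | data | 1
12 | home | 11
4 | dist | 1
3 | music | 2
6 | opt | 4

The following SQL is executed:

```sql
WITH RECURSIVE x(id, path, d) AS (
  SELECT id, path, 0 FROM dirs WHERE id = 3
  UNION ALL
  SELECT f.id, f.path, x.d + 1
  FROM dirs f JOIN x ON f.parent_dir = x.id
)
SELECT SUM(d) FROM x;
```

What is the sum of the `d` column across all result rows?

7

Base: id=3 (music) at d 0.
Iteration 1: rows with parent_dir in {3} -> usr (id 7, d 1), build (id 13, d 1).
Iteration 2: rows with parent_dir in {7,13} -> share (id 9, d 2).
Iteration 3: rows with parent_dir in {9} -> backup (id 10, d 3).
Iteration 4: no rows with parent_dir in {10}; recursion stops.
SUM(d) = 0 + 1 + 1 + 2 + 3 = 7.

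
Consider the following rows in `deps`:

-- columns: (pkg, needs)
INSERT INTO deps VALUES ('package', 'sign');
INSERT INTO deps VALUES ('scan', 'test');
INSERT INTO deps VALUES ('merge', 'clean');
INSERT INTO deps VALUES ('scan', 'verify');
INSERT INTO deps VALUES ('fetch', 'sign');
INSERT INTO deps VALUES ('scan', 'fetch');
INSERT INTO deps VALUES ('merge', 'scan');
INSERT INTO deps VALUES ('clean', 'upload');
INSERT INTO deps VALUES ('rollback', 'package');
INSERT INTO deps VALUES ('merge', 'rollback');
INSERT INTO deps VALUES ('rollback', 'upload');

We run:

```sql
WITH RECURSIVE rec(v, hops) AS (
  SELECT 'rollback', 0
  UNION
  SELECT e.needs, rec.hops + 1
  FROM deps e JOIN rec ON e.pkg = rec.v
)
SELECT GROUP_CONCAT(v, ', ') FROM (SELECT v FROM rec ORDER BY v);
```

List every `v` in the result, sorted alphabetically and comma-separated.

Base: (rollback, hops=0).
Iteration 1: edges from {rollback} -> (package, hops=1), (upload, hops=1).
Iteration 2: edges from {package,upload} -> (sign, hops=2).
Iteration 3: no outgoing edges from {sign}; recursion stops.

package, rollback, sign, upload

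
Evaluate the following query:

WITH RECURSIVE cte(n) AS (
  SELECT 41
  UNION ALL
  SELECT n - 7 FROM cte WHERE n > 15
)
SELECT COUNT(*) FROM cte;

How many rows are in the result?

Base: n=41.
Iteration 1: 41 > 15 holds -> n = 41 - 7 = 34.
Iteration 2: 34 > 15 holds -> n = 34 - 7 = 27.
Iteration 3: 27 > 15 holds -> n = 27 - 7 = 20.
Iteration 4: 20 > 15 holds -> n = 20 - 7 = 13.
Iteration 5: 13 > 15 fails; recursion stops.
Total rows emitted: 5.

5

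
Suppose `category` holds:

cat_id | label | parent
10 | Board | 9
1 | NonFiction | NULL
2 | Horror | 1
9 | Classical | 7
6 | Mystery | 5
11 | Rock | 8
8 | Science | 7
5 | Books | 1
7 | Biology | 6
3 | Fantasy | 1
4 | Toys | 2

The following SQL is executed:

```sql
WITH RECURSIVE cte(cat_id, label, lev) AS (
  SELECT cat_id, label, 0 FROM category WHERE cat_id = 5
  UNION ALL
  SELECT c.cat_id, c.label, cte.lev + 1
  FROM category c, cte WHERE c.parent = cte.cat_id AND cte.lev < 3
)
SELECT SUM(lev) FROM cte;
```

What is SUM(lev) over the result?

9

Base: cat_id=5 (Books) at lev 0.
Iteration 1: rows with parent in {5} -> Mystery (id 6, lev 1).
Iteration 2: rows with parent in {6} -> Biology (id 7, lev 2).
Iteration 3: rows with parent in {7} -> Science (id 8, lev 3), Classical (id 9, lev 3).
Iteration 4: lev < 3 fails for all current rows; recursion stops.
SUM(lev) = 0 + 1 + 2 + 3 + 3 = 9.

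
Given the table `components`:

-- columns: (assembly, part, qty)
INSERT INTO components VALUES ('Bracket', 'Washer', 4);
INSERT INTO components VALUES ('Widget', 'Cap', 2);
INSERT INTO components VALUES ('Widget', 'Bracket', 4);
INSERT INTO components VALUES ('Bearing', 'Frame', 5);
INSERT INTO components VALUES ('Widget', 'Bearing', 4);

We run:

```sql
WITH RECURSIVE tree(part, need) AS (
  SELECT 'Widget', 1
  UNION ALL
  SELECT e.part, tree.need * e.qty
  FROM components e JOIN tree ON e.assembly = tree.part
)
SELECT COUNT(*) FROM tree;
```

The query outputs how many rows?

Base: (Widget, need=1).
Iteration 1: components of {Widget} -> Bearing = 1*4 = 4, Bracket = 1*4 = 4, Cap = 1*2 = 2.
Iteration 2: components of {Bearing,Bracket,Cap} -> Frame = 4*5 = 20, Washer = 4*4 = 16.
Iteration 3: no further components; recursion stops.
Total rows emitted: 6.

6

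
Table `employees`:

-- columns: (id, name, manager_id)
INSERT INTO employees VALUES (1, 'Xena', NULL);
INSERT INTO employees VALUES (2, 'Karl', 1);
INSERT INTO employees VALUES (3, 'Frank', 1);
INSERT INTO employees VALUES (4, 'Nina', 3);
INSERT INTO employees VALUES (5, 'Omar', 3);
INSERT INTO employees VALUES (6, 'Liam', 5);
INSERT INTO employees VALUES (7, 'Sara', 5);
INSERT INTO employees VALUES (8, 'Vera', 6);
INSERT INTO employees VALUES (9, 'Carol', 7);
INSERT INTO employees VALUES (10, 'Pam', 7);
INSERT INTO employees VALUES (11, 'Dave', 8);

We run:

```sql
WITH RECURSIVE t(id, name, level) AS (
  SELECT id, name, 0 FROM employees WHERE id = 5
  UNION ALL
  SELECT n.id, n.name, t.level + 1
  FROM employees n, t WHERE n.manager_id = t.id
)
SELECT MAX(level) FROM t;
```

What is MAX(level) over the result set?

Base: id=5 (Omar) at level 0.
Iteration 1: rows with manager_id in {5} -> Liam (id 6, level 1), Sara (id 7, level 1).
Iteration 2: rows with manager_id in {6,7} -> Vera (id 8, level 2), Carol (id 9, level 2), Pam (id 10, level 2).
Iteration 3: rows with manager_id in {8,9,10} -> Dave (id 11, level 3).
Iteration 4: no rows with manager_id in {11}; recursion stops.
level values: 0, 1, 1, 2, 2, 2, 3; the maximum is 3.

3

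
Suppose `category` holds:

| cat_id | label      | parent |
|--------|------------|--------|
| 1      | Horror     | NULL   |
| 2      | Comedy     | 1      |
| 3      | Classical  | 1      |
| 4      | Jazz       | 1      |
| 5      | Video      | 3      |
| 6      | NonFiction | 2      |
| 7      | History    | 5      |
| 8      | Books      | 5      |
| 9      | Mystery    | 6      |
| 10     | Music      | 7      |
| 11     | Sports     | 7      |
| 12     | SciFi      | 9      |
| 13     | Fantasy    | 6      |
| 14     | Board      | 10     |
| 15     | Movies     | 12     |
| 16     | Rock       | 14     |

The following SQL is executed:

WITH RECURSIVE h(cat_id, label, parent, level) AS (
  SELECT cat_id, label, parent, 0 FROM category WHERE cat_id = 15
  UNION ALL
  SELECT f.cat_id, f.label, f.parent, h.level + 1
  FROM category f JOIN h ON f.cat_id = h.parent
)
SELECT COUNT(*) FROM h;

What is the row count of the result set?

Base: cat_id=15 (Movies), parent=12, level 0.
Iteration 1: join on cat_id=12 -> SciFi (id 12, parent=9, level 1).
Iteration 2: join on cat_id=9 -> Mystery (id 9, parent=6, level 2).
Iteration 3: join on cat_id=6 -> NonFiction (id 6, parent=2, level 3).
Iteration 4: join on cat_id=2 -> Comedy (id 2, parent=1, level 4).
Iteration 5: join on cat_id=1 -> Horror (id 1, parent=NULL, level 5).
Iteration 6: parent is NULL; no match; recursion stops.
Total rows emitted: 6.

6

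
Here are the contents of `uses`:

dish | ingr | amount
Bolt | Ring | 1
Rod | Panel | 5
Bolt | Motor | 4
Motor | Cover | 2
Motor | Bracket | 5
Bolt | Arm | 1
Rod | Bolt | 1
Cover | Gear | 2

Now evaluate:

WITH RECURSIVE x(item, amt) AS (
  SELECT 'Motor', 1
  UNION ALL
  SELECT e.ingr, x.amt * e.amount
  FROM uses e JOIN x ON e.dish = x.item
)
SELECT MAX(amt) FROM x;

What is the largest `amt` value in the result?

5

Base: (Motor, amt=1).
Iteration 1: components of {Motor} -> Bracket = 1*5 = 5, Cover = 1*2 = 2.
Iteration 2: components of {Bracket,Cover} -> Gear = 2*2 = 4.
Iteration 3: no further components; recursion stops.
amt values: 1, 2, 5, 4; the maximum is 5.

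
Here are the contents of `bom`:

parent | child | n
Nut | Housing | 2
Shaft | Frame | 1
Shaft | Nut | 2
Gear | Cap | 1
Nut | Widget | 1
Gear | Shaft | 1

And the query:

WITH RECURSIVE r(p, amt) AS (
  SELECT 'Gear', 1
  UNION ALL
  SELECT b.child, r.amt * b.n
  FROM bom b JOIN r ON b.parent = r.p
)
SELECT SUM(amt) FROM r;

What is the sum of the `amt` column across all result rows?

Base: (Gear, amt=1).
Iteration 1: components of {Gear} -> Cap = 1*1 = 1, Shaft = 1*1 = 1.
Iteration 2: components of {Cap,Shaft} -> Frame = 1*1 = 1, Nut = 1*2 = 2.
Iteration 3: components of {Frame,Nut} -> Housing = 2*2 = 4, Widget = 2*1 = 2.
Iteration 4: no further components; recursion stops.
SUM(amt) = 1 + 1 + 1 + 1 + 2 + 2 + 4 = 12.

12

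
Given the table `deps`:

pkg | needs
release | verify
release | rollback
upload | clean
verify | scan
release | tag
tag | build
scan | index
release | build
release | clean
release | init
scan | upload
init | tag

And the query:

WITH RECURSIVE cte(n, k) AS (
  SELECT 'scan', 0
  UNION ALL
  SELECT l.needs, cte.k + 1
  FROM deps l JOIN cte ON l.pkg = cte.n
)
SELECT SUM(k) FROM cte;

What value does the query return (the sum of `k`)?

Base: (scan, k=0).
Iteration 1: edges from {scan} -> (index, k=1), (upload, k=1).
Iteration 2: edges from {index,upload} -> (clean, k=2).
Iteration 3: no outgoing edges from {clean}; recursion stops.
SUM(k) = 0 + 1 + 1 + 2 = 4.

4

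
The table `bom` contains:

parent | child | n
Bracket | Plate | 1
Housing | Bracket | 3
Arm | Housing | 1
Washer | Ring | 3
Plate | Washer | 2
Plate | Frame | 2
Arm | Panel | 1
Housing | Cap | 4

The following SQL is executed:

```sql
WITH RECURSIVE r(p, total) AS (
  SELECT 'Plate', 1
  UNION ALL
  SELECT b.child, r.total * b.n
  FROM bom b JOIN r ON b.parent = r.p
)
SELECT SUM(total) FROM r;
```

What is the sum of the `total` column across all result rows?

11

Base: (Plate, total=1).
Iteration 1: components of {Plate} -> Frame = 1*2 = 2, Washer = 1*2 = 2.
Iteration 2: components of {Frame,Washer} -> Ring = 2*3 = 6.
Iteration 3: no further components; recursion stops.
SUM(total) = 1 + 2 + 2 + 6 = 11.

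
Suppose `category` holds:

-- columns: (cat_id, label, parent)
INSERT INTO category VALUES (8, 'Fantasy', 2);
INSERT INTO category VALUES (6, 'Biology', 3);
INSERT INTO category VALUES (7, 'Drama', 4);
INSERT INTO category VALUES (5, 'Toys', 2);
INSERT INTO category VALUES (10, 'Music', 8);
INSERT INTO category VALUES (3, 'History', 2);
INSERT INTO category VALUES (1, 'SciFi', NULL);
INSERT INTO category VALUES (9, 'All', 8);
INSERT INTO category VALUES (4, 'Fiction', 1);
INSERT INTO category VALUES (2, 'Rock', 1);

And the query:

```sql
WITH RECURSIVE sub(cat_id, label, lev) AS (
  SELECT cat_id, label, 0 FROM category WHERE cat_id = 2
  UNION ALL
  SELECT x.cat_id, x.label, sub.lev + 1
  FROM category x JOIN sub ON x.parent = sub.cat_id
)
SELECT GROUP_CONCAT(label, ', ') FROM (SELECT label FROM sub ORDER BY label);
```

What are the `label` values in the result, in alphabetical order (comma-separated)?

Base: cat_id=2 (Rock) at lev 0.
Iteration 1: rows with parent in {2} -> History (id 3, lev 1), Toys (id 5, lev 1), Fantasy (id 8, lev 1).
Iteration 2: rows with parent in {3,5,8} -> Biology (id 6, lev 2), All (id 9, lev 2), Music (id 10, lev 2).
Iteration 3: no rows with parent in {6,9,10}; recursion stops.

All, Biology, Fantasy, History, Music, Rock, Toys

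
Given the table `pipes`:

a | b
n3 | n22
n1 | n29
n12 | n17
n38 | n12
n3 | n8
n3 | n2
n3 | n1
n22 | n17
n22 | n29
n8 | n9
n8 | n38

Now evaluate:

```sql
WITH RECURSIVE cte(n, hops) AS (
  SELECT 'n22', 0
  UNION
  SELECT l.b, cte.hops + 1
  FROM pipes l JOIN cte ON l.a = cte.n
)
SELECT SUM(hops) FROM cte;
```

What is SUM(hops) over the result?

Base: (n22, hops=0).
Iteration 1: edges from {n22} -> (n17, hops=1), (n29, hops=1).
Iteration 2: no outgoing edges from {n17,n29}; recursion stops.
SUM(hops) = 0 + 1 + 1 = 2.

2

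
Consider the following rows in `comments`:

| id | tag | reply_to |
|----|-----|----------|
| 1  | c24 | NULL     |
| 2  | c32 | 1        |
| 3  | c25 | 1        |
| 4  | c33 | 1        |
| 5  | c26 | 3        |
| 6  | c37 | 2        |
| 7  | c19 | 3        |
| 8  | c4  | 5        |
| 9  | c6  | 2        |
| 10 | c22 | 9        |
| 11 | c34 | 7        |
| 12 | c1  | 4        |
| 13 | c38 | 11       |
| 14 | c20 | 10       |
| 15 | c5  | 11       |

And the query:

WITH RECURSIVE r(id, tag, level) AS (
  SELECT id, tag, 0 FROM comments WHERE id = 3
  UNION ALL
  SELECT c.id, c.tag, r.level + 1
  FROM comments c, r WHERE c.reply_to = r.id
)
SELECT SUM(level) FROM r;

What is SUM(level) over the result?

Base: id=3 (c25) at level 0.
Iteration 1: rows with reply_to in {3} -> c26 (id 5, level 1), c19 (id 7, level 1).
Iteration 2: rows with reply_to in {5,7} -> c4 (id 8, level 2), c34 (id 11, level 2).
Iteration 3: rows with reply_to in {8,11} -> c38 (id 13, level 3), c5 (id 15, level 3).
Iteration 4: no rows with reply_to in {13,15}; recursion stops.
SUM(level) = 0 + 1 + 1 + 2 + 2 + 3 + 3 = 12.

12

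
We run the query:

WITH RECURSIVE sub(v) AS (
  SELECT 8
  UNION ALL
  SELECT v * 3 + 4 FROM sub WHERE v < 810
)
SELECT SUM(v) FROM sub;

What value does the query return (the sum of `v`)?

3628

Base: v=8.
Iteration 1: 8 < 810 holds -> v = 8 * 3 + 4 = 28.
Iteration 2: 28 < 810 holds -> v = 28 * 3 + 4 = 88.
Iteration 3: 88 < 810 holds -> v = 88 * 3 + 4 = 268.
Iteration 4: 268 < 810 holds -> v = 268 * 3 + 4 = 808.
Iteration 5: 808 < 810 holds -> v = 808 * 3 + 4 = 2428.
Iteration 6: 2428 < 810 fails; recursion stops.
SUM(v) = 8 + 28 + 88 + 268 + 808 + 2428 = 3628.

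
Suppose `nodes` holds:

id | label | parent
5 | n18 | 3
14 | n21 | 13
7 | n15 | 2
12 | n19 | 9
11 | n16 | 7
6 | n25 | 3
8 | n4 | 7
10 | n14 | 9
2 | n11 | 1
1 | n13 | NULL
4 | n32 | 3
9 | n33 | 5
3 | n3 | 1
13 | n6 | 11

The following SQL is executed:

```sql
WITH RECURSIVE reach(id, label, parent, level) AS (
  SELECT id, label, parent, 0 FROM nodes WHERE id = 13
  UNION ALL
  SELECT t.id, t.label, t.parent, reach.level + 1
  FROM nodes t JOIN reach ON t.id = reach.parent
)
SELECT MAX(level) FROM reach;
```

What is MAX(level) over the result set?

Base: id=13 (n6), parent=11, level 0.
Iteration 1: join on id=11 -> n16 (id 11, parent=7, level 1).
Iteration 2: join on id=7 -> n15 (id 7, parent=2, level 2).
Iteration 3: join on id=2 -> n11 (id 2, parent=1, level 3).
Iteration 4: join on id=1 -> n13 (id 1, parent=NULL, level 4).
Iteration 5: parent is NULL; no match; recursion stops.
level values: 0, 1, 2, 3, 4; the maximum is 4.

4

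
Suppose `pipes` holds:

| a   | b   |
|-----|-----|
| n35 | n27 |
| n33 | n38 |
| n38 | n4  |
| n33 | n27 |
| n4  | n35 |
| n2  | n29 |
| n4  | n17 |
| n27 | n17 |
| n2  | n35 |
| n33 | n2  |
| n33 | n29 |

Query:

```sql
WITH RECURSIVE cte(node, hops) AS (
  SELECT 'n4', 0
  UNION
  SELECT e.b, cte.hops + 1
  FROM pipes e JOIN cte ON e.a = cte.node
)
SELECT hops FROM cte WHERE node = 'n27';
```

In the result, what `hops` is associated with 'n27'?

2

Base: (n4, hops=0).
Iteration 1: edges from {n4} -> (n17, hops=1), (n35, hops=1).
Iteration 2: edges from {n17,n35} -> (n27, hops=2).
Iteration 3: edges from {n27} -> (n17, hops=3).
Iteration 4: no outgoing edges from {n17}; recursion stops.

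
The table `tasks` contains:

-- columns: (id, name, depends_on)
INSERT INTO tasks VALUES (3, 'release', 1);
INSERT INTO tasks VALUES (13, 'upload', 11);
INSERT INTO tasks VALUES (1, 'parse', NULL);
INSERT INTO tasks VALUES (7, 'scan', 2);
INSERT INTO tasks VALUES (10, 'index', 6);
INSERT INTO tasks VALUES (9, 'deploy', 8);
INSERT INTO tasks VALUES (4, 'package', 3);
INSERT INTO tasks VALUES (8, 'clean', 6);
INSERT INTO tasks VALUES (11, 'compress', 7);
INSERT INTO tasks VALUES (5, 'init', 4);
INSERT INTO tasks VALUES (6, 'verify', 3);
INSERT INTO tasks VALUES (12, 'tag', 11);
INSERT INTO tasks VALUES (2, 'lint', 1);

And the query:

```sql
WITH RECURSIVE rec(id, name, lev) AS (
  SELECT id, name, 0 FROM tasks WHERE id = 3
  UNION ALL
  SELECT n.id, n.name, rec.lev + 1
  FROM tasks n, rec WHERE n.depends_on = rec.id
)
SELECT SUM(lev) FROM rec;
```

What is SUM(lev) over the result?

11

Base: id=3 (release) at lev 0.
Iteration 1: rows with depends_on in {3} -> package (id 4, lev 1), verify (id 6, lev 1).
Iteration 2: rows with depends_on in {4,6} -> init (id 5, lev 2), clean (id 8, lev 2), index (id 10, lev 2).
Iteration 3: rows with depends_on in {5,8,10} -> deploy (id 9, lev 3).
Iteration 4: no rows with depends_on in {9}; recursion stops.
SUM(lev) = 0 + 1 + 1 + 2 + 2 + 2 + 3 = 11.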